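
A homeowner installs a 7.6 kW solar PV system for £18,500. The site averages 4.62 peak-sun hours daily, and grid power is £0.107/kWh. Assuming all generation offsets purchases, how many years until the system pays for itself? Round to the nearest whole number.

13 years

Daily generation = 7.6 kW × 4.62 h = 35.11 kWh
Annual generation = 35.11 × 365 = 12816 kWh
Annual savings = 12816 × £0.107 = £1,371.30
Payback = £18,500 / £1,371.30 = 13.5 years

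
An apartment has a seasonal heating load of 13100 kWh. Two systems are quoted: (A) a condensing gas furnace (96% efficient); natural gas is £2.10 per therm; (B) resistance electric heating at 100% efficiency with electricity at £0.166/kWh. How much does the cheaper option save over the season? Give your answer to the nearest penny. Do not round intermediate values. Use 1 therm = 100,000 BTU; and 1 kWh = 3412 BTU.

Heat load = 13100 kWh × 3412 = 44,697,200 BTU
Gas: input = 44,697,200 / 0.96 = 46,559,583 BTU = 465.6 therm → 465.6 × £2.10 = £977.75
Electric: 44,697,200 BTU / 3412 = 13,100 kWh → × £0.166 = £2,174.60
Difference = |£977.75 − £2,174.60| = £1,196.85

£1196.85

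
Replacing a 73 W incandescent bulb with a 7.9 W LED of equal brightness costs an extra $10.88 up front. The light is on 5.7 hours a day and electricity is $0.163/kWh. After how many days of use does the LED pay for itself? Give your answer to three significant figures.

180 days

Power saved = 73 − 7.9 = 65.1 W
Daily energy saved = 65.1 W × 5.7 h = 371.1 Wh = 0.37107 kWh
Daily savings = 0.37107 × $0.163 = $0.0605
Payback = $10.88 / $0.0605 per day = 179.9 days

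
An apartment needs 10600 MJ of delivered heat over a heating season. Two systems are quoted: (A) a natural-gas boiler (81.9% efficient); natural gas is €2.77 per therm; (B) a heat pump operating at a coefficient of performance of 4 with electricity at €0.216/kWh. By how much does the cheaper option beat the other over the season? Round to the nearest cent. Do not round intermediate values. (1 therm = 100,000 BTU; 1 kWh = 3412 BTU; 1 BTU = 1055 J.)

€180.81

Heat load = 10600 MJ = 10,600,000,000 J / 1055 = 10,047,393 BTU
Gas: input = 10,047,393 / 0.819 = 12,267,880 BTU = 122.7 therm → 122.7 × €2.77 = €339.82
Heat pump: 10,047,393 BTU / 3412 = 2,945 kWh heat; / 4 = 736.2 kWh in → × €0.216 = €159.02
Difference = |€339.82 − €159.02| = €180.81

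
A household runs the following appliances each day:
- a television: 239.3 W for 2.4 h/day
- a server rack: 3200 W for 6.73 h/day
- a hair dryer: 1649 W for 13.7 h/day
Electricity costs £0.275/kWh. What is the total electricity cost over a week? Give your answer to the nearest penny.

£86.05

television: 239.3 W × 2.4 h × 7 d = 4,020 Wh = 4.02 kWh
server rack: 3200 W × 6.73 h × 7 d = 150,752 Wh = 150.8 kWh
hair dryer: 1649 W × 13.7 h × 7 d = 158,139 Wh = 158.1 kWh
Total energy = 4.02 + 150.8 + 158.1 = 312.9 kWh
Cost = 312.9 kWh × £0.275 = £86.05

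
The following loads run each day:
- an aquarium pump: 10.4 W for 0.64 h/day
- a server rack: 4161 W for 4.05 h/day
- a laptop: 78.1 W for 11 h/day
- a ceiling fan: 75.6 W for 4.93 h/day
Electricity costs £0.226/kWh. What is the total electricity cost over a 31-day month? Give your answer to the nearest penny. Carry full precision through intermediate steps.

aquarium pump: 10.4 W × 0.64 h × 31 d = 206 Wh = 0.2063 kWh
server rack: 4161 W × 4.05 h × 31 d = 522,414 Wh = 522.4 kWh
laptop: 78.1 W × 11 h × 31 d = 26,632 Wh = 26.63 kWh
ceiling fan: 75.6 W × 4.93 h × 31 d = 11,554 Wh = 11.55 kWh
Total energy = 0.2063 + 522.4 + 26.63 + 11.55 = 560.8 kWh
Cost = 560.8 kWh × £0.226 = £126.74

£126.74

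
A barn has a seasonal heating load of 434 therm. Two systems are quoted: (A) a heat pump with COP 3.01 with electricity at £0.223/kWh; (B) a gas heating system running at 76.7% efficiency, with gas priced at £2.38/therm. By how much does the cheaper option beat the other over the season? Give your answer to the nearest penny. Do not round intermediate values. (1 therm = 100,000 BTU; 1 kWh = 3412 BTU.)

Heat load = 434 therm × 100,000 = 43,400,000 BTU
Gas: input = 43,400,000 / 0.767 = 56,584,094 BTU = 565.8 therm → 565.8 × £2.38 = £1,346.70
Heat pump: 43,400,000 BTU / 3412 = 12,720 kWh heat; / 3.01 = 4,226 kWh in → × £0.223 = £942.36
Difference = |£1,346.70 − £942.36| = £404.34

£404.34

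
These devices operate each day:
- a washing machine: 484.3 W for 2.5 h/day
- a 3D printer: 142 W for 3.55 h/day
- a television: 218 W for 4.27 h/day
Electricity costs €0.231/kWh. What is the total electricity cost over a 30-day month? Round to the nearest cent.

€18.33

washing machine: 484.3 W × 2.5 h × 30 d = 36,322 Wh = 36.32 kWh
3D printer: 142 W × 3.55 h × 30 d = 15,123 Wh = 15.12 kWh
television: 218 W × 4.27 h × 30 d = 27,926 Wh = 27.93 kWh
Total energy = 36.32 + 15.12 + 27.93 = 79.37 kWh
Cost = 79.37 kWh × €0.231 = €18.33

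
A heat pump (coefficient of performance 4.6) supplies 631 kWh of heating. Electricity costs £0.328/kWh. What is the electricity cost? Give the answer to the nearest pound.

Electrical input = 631 kWh / 4.6 = 137.2 kWh
Cost = 137.2 × £0.328/kWh = £44.99 ≈ £45

£45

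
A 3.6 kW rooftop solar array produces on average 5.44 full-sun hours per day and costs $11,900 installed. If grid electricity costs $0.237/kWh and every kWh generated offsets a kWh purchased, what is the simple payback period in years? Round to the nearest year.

7 years

Daily generation = 3.6 kW × 5.44 h = 19.58 kWh
Annual generation = 19.58 × 365 = 7148.2 kWh
Annual savings = 7148.2 × $0.237 = $1,694.11
Payback = $11,900 / $1,694.11 = 7.02 years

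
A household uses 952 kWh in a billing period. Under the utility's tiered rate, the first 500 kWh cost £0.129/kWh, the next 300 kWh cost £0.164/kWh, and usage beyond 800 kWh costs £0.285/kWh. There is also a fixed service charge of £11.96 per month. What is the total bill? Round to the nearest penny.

£168.98

First 500 kWh × £0.129 = £64.50
Next 300 kWh × £0.164 = £49.20
Remaining 152 kWh × £0.285 = £43.32
Energy charge = £157.02; + service £11.96 = £168.98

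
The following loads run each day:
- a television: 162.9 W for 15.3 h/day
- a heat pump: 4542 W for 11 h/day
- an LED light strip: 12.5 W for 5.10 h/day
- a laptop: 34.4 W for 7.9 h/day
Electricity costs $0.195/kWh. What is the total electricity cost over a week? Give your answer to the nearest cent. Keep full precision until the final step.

television: 162.9 W × 15.3 h × 7 d = 17,447 Wh = 17.45 kWh
heat pump: 4542 W × 11 h × 7 d = 349,734 Wh = 349.7 kWh
LED light strip: 12.5 W × 5.10 h × 7 d = 446 Wh = 0.4462 kWh
laptop: 34.4 W × 7.9 h × 7 d = 1,902 Wh = 1.902 kWh
Total energy = 17.45 + 349.7 + 0.4462 + 1.902 = 369.5 kWh
Cost = 369.5 kWh × $0.195 = $72.06

$72.06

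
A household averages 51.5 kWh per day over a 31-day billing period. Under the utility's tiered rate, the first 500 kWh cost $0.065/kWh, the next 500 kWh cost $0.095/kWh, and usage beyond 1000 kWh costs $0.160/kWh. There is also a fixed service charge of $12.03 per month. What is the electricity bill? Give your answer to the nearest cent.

Usage = 51.5 kWh/day × 31 days = 1596.5 kWh
First 500 kWh × $0.065 = $32.50
Next 500 kWh × $0.095 = $47.50
Remaining 596.5 kWh × $0.160 = $95.44
Energy charge = $175.44; + service $12.03 = $187.47

$187.47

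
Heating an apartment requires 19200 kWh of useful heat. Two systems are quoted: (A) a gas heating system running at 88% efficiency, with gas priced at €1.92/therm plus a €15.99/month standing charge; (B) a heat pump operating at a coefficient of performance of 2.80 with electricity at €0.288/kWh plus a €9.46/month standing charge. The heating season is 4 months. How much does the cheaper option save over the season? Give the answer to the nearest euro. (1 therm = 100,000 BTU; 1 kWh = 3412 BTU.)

Heat load = 19200 kWh × 3412 = 65,510,400 BTU
Gas: input = 65,510,400 / 0.88 = 74,443,636 BTU = 744.4 therm → 744.4 × €1.92 = €1,429.32; + 4 × €15.99 standing = €1,493.28
Heat pump: 65,510,400 BTU / 3412 = 19,200 kWh heat; / 2.80 = 6,857 kWh in → × €0.288 = €1,974.86; + 4 × €9.46 standing = €2,012.70
Difference = |€1,493.28 − €2,012.70| = €519.42 ≈ €519

€519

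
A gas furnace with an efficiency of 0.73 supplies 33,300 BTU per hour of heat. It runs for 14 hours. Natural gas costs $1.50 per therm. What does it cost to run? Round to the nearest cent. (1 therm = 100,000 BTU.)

$9.58

Heat delivered = 33,300 BTU/h × 14 h = 466,200 BTU
Gas input = 466,200 / 0.73 = 638,630 BTU
= 638,630 / 100,000 = 6.386 therm
Cost = 6.386 × $1.50/therm = $9.58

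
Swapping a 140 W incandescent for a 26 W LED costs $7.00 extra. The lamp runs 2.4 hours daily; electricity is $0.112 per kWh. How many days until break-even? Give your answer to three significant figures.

Power saved = 140 − 26 = 114 W
Daily energy saved = 114 W × 2.4 h = 273.6 Wh = 0.2736 kWh
Daily savings = 0.2736 × $0.112 = $0.0306
Payback = $7.00 / $0.0306 per day = 228.4 days

228 days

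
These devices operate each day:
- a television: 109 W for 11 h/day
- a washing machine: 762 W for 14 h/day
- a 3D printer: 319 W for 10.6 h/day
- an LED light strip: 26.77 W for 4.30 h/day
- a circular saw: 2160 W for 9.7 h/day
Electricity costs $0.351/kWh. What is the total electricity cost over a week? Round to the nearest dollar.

television: 109 W × 11 h × 7 d = 8,393 Wh = 8.393 kWh
washing machine: 762 W × 14 h × 7 d = 74,676 Wh = 74.68 kWh
3D printer: 319 W × 10.6 h × 7 d = 23,670 Wh = 23.67 kWh
LED light strip: 26.77 W × 4.30 h × 7 d = 806 Wh = 0.8058 kWh
circular saw: 2160 W × 9.7 h × 7 d = 146,664 Wh = 146.7 kWh
Total energy = 8.393 + 74.68 + 23.67 + 0.8058 + 146.7 = 254.2 kWh
Cost = 254.2 kWh × $0.351 = $89.23 ≈ $89

$89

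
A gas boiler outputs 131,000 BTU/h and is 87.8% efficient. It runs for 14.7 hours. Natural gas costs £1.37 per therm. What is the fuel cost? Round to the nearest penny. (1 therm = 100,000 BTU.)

Heat delivered = 131,000 BTU/h × 14.7 h = 1,925,700 BTU
Gas input = 1,925,700 / 0.878 = 2,193,280 BTU
= 2,193,280 / 100,000 = 21.93 therm
Cost = 21.93 × £1.37/therm = £30.05

£30.05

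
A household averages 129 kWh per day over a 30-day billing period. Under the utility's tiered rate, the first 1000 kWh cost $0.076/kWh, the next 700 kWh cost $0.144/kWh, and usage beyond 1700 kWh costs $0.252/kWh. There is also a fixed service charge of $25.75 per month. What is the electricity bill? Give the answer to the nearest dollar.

$749

Usage = 129 kWh/day × 30 days = 3870 kWh
First 1000 kWh × $0.076 = $76.00
Next 700 kWh × $0.144 = $100.80
Remaining 2170 kWh × $0.252 = $546.84
Energy charge = $723.64; + service $25.75 = $749.39 ≈ $749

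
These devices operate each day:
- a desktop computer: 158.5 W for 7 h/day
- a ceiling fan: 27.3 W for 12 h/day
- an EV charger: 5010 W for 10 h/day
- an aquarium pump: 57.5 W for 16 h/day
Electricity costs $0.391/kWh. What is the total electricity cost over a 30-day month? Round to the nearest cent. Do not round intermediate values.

desktop computer: 158.5 W × 7 h × 30 d = 33,285 Wh = 33.28 kWh
ceiling fan: 27.3 W × 12 h × 30 d = 9,828 Wh = 9.828 kWh
EV charger: 5010 W × 10 h × 30 d = 1,503,000 Wh = 1,503 kWh
aquarium pump: 57.5 W × 16 h × 30 d = 27,600 Wh = 27.6 kWh
Total energy = 33.28 + 9.828 + 1,503 + 27.6 = 1,574 kWh
Cost = 1,574 kWh × $0.391 = $615.32

$615.32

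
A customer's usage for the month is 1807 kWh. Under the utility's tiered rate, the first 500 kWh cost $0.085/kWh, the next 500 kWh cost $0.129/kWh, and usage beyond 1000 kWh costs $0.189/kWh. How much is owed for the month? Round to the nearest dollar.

First 500 kWh × $0.085 = $42.50
Next 500 kWh × $0.129 = $64.50
Remaining 807 kWh × $0.189 = $152.52
Total = $259.52 ≈ $260

$260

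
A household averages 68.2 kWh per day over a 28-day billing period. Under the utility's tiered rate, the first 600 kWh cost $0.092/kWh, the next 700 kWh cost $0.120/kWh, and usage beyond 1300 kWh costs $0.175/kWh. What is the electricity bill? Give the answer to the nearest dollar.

$246

Usage = 68.2 kWh/day × 28 days = 1909.6 kWh
First 600 kWh × $0.092 = $55.20
Next 700 kWh × $0.120 = $84.00
Remaining 609.6 kWh × $0.175 = $106.68
Total = $245.88 ≈ $246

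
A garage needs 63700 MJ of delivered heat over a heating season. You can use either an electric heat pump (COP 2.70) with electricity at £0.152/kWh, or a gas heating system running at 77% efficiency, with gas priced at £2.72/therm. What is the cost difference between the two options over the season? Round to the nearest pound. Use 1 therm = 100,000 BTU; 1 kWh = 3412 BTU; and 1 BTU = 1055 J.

£1137

Heat load = 63700 MJ = 63,700,000,000 J / 1055 = 60,379,147 BTU
Gas: input = 60,379,147 / 0.77 = 78,414,477 BTU = 784.1 therm → 784.1 × £2.72 = £2,132.87
Heat pump: 60,379,147 BTU / 3412 = 17,700 kWh heat; / 2.70 = 6,554 kWh in → × £0.152 = £996.23
Difference = |£2,132.87 − £996.23| = £1,136.65 ≈ £1137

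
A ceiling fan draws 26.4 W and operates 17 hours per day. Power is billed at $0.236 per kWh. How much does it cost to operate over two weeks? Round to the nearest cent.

Energy = 26.4 W × 17 h/day × 14 days = 6,283 Wh = 6.283 kWh
Cost = 6.283 kWh × $0.236/kWh = $1.48

$1.48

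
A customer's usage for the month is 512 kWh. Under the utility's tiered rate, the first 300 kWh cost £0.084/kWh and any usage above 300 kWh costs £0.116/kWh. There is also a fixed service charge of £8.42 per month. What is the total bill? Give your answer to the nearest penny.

First 300 kWh × £0.084 = £25.20
Remaining 212 kWh × £0.116 = £24.59
Energy charge = £49.79; + service £8.42 = £58.21

£58.21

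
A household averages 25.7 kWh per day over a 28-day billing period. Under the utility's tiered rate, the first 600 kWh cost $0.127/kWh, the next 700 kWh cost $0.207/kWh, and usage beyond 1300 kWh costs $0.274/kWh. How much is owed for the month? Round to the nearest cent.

$100.96

Usage = 25.7 kWh/day × 28 days = 719.6 kWh
First 600 kWh × $0.127 = $76.20
Next 119.6 kWh × $0.207 = $24.76
Remaining tier: 0 kWh (not reached)
Total = $100.96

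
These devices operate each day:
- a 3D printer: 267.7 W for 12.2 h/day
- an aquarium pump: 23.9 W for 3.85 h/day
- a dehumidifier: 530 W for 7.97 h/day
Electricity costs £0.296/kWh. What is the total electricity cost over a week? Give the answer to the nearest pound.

£16

3D printer: 267.7 W × 12.2 h × 7 d = 22,862 Wh = 22.86 kWh
aquarium pump: 23.9 W × 3.85 h × 7 d = 644 Wh = 0.6441 kWh
dehumidifier: 530 W × 7.97 h × 7 d = 29,569 Wh = 29.57 kWh
Total energy = 22.86 + 0.6441 + 29.57 = 53.07 kWh
Cost = 53.07 kWh × £0.296 = £15.71 ≈ £16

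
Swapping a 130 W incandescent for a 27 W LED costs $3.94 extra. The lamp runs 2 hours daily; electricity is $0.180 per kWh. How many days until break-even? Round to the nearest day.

106 days

Power saved = 130 − 27 = 103 W
Daily energy saved = 103 W × 2 h = 206 Wh = 0.206 kWh
Daily savings = 0.206 × $0.180 = $0.0371
Payback = $3.94 / $0.0371 per day = 106.3 days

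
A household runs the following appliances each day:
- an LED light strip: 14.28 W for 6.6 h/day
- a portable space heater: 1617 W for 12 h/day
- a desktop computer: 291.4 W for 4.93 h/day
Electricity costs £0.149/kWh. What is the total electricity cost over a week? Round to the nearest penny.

£21.84

LED light strip: 14.28 W × 6.6 h × 7 d = 660 Wh = 0.6597 kWh
portable space heater: 1617 W × 12 h × 7 d = 135,828 Wh = 135.8 kWh
desktop computer: 291.4 W × 4.93 h × 7 d = 10,056 Wh = 10.06 kWh
Total energy = 0.6597 + 135.8 + 10.06 = 146.5 kWh
Cost = 146.5 kWh × £0.149 = £21.84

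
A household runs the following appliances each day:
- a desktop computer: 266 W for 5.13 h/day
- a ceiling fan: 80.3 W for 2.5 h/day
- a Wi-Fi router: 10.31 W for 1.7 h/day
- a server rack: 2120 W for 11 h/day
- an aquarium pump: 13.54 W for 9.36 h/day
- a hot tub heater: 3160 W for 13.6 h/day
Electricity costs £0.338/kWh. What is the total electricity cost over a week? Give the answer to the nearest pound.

desktop computer: 266 W × 5.13 h × 7 d = 9,552 Wh = 9.552 kWh
ceiling fan: 80.3 W × 2.5 h × 7 d = 1,405 Wh = 1.405 kWh
Wi-Fi router: 10.31 W × 1.7 h × 7 d = 123 Wh = 0.1227 kWh
server rack: 2120 W × 11 h × 7 d = 163,240 Wh = 163.2 kWh
aquarium pump: 13.54 W × 9.36 h × 7 d = 887 Wh = 0.8871 kWh
hot tub heater: 3160 W × 13.6 h × 7 d = 300,832 Wh = 300.8 kWh
Total energy = 9.552 + 1.405 + 0.1227 + 163.2 + 0.8871 + 300.8 = 476 kWh
Cost = 476 kWh × £0.338 = £160.90 ≈ £161

£161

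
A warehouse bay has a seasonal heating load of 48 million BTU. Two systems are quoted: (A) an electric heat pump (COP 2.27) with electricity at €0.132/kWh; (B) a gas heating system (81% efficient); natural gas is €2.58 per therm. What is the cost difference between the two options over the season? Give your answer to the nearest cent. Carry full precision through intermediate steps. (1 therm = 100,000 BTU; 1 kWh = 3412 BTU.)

€710.84

Heat load = 48 × 10⁶ BTU = 48,000,000 BTU
Gas: input = 48,000,000 / 0.81 = 59,259,259 BTU = 592.6 therm → 592.6 × €2.58 = €1,528.89
Heat pump: 48,000,000 BTU / 3412 = 14,070 kWh heat; / 2.27 = 6,197 kWh in → × €0.132 = €818.05
Difference = |€1,528.89 − €818.05| = €710.84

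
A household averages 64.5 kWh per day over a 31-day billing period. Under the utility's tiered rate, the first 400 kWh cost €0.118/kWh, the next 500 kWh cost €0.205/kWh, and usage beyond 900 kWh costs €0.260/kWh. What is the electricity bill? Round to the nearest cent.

Usage = 64.5 kWh/day × 31 days = 1999.5 kWh
First 400 kWh × €0.118 = €47.20
Next 500 kWh × €0.205 = €102.50
Remaining 1099.5 kWh × €0.260 = €285.87
Total = €435.57

€435.57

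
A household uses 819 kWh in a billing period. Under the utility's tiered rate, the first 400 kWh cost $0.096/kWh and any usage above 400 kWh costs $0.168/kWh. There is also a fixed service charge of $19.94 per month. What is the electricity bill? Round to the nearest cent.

$128.73

First 400 kWh × $0.096 = $38.40
Remaining 419 kWh × $0.168 = $70.39
Energy charge = $108.79; + service $19.94 = $128.73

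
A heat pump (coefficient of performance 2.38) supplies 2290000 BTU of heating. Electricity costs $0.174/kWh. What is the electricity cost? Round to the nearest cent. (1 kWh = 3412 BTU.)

Heat delivered = 2,290,000 BTU / 3412 = 671.2 kWh
Electrical input = 671.2 kWh / 2.38 = 282 kWh
Cost = 282 × $0.174/kWh = $49.07

$49.07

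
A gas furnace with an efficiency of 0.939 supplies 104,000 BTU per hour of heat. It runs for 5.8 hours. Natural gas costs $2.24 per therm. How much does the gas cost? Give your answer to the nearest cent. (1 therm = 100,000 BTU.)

$14.39

Heat delivered = 104,000 BTU/h × 5.8 h = 603,200 BTU
Gas input = 603,200 / 0.939 = 642,386 BTU
= 642,386 / 100,000 = 6.424 therm
Cost = 6.424 × $2.24/therm = $14.39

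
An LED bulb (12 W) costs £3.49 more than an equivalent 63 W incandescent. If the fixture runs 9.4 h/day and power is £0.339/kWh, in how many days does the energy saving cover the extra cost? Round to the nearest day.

Power saved = 63 − 12 = 51 W
Daily energy saved = 51 W × 9.4 h = 479.4 Wh = 0.4794 kWh
Daily savings = 0.4794 × £0.339 = £0.1625
Payback = £3.49 / £0.1625 per day = 21.47 days

21 days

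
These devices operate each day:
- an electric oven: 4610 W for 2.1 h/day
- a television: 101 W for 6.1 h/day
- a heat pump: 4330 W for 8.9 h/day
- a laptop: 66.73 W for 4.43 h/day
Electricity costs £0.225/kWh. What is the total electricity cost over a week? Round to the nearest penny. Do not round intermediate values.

electric oven: 4610 W × 2.1 h × 7 d = 67,767 Wh = 67.77 kWh
television: 101 W × 6.1 h × 7 d = 4,313 Wh = 4.313 kWh
heat pump: 4330 W × 8.9 h × 7 d = 269,759 Wh = 269.8 kWh
laptop: 66.73 W × 4.43 h × 7 d = 2,069 Wh = 2.069 kWh
Total energy = 67.77 + 4.313 + 269.8 + 2.069 = 343.9 kWh
Cost = 343.9 kWh × £0.225 = £77.38

£77.38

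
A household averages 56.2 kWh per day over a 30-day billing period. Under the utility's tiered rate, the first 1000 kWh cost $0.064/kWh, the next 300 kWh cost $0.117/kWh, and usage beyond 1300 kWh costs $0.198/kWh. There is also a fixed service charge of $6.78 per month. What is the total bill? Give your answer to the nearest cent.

$182.31

Usage = 56.2 kWh/day × 30 days = 1686 kWh
First 1000 kWh × $0.064 = $64.00
Next 300 kWh × $0.117 = $35.10
Remaining 386 kWh × $0.198 = $76.43
Energy charge = $175.53; + service $6.78 = $182.31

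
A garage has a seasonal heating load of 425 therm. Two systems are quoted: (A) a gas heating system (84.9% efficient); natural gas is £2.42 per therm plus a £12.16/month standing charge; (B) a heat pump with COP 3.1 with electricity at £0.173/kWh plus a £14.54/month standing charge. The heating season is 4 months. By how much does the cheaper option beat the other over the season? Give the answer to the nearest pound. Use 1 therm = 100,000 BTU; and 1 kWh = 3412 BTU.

£507

Heat load = 425 therm × 100,000 = 42,500,000 BTU
Gas: input = 42,500,000 / 0.849 = 50,058,893 BTU = 500.6 therm → 500.6 × £2.42 = £1,211.43; + 4 × £12.16 standing = £1,260.07
Heat pump: 42,500,000 BTU / 3412 = 12,460 kWh heat; / 3.1 = 4,018 kWh in → × £0.173 = £695.13; + 4 × £14.54 standing = £753.29
Difference = |£1,260.07 − £753.29| = £506.78 ≈ £507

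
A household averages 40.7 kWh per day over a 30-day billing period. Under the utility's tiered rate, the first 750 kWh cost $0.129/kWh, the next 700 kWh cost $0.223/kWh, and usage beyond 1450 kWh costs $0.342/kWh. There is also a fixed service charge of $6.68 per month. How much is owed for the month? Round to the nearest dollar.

$208

Usage = 40.7 kWh/day × 30 days = 1221 kWh
First 750 kWh × $0.129 = $96.75
Next 471 kWh × $0.223 = $105.03
Remaining tier: 0 kWh (not reached)
Energy charge = $201.78; + service $6.68 = $208.46 ≈ $208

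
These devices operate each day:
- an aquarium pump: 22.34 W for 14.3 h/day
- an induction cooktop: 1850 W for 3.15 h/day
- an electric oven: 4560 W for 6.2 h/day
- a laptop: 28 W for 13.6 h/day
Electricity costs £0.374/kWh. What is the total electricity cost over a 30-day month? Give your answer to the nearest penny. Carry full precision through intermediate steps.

aquarium pump: 22.34 W × 14.3 h × 30 d = 9,584 Wh = 9.584 kWh
induction cooktop: 1850 W × 3.15 h × 30 d = 174,825 Wh = 174.8 kWh
electric oven: 4560 W × 6.2 h × 30 d = 848,160 Wh = 848.2 kWh
laptop: 28 W × 13.6 h × 30 d = 11,424 Wh = 11.42 kWh
Total energy = 9.584 + 174.8 + 848.2 + 11.42 = 1,044 kWh
Cost = 1,044 kWh × £0.374 = £390.45

£390.45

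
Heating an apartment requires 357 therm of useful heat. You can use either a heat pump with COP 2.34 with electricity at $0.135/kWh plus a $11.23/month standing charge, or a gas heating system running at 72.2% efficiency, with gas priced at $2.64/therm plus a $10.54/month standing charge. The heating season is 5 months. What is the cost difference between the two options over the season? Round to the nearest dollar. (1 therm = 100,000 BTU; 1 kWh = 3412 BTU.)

Heat load = 357 therm × 100,000 = 35,700,000 BTU
Gas: input = 35,700,000 / 0.722 = 49,445,983 BTU = 494.5 therm → 494.5 × $2.64 = $1,305.37; + 5 × $10.54 standing = $1,358.07
Heat pump: 35,700,000 BTU / 3412 = 10,460 kWh heat; / 2.34 = 4,471 kWh in → × $0.135 = $603.64; + 5 × $11.23 standing = $659.79
Difference = |$1,358.07 − $659.79| = $698.29 ≈ $698

$698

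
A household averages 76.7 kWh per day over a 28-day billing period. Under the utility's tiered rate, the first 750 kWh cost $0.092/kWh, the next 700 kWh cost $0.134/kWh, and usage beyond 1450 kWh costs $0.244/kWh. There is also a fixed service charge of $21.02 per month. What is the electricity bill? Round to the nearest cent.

Usage = 76.7 kWh/day × 28 days = 2147.6 kWh
First 750 kWh × $0.092 = $69.00
Next 700 kWh × $0.134 = $93.80
Remaining 697.6 kWh × $0.244 = $170.21
Energy charge = $333.01; + service $21.02 = $354.03

$354.03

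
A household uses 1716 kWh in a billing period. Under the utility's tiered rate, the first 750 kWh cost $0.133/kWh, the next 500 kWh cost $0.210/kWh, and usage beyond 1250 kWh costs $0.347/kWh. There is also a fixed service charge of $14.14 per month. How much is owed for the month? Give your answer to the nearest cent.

$380.59

First 750 kWh × $0.133 = $99.75
Next 500 kWh × $0.210 = $105.00
Remaining 466 kWh × $0.347 = $161.70
Energy charge = $366.45; + service $14.14 = $380.59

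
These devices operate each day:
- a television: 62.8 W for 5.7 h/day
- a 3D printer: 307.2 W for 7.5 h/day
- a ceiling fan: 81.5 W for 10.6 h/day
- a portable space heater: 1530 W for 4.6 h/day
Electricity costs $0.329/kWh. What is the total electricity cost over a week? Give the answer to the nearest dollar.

television: 62.8 W × 5.7 h × 7 d = 2,506 Wh = 2.506 kWh
3D printer: 307.2 W × 7.5 h × 7 d = 16,128 Wh = 16.13 kWh
ceiling fan: 81.5 W × 10.6 h × 7 d = 6,047 Wh = 6.047 kWh
portable space heater: 1530 W × 4.6 h × 7 d = 49,266 Wh = 49.27 kWh
Total energy = 2.506 + 16.13 + 6.047 + 49.27 = 73.95 kWh
Cost = 73.95 kWh × $0.329 = $24.33 ≈ $24

$24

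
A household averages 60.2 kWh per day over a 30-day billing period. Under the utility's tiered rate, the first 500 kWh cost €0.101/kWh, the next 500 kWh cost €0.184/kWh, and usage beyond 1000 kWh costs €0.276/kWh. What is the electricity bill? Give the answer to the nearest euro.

€365

Usage = 60.2 kWh/day × 30 days = 1806 kWh
First 500 kWh × €0.101 = €50.50
Next 500 kWh × €0.184 = €92.00
Remaining 806 kWh × €0.276 = €222.46
Total = €364.96 ≈ €365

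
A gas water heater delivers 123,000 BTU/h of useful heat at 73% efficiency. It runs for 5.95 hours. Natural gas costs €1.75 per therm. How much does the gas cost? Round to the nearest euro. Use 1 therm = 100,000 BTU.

€18

Heat delivered = 123,000 BTU/h × 5.95 h = 731,850 BTU
Gas input = 731,850 / 0.73 = 1,002,534 BTU
= 1,002,534 / 100,000 = 10.03 therm
Cost = 10.03 × €1.75/therm = €17.54 ≈ €18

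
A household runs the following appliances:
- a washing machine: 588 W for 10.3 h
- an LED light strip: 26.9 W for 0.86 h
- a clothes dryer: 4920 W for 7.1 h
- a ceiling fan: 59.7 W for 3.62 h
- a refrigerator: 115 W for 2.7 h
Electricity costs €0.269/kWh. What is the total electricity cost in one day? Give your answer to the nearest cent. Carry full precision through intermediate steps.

washing machine: 588 W × 10.3 h = 6,056 Wh = 6.056 kWh
LED light strip: 26.9 W × 0.86 h = 23 Wh = 0.02313 kWh
clothes dryer: 4920 W × 7.1 h = 34,932 Wh = 34.93 kWh
ceiling fan: 59.7 W × 3.62 h = 216 Wh = 0.2161 kWh
refrigerator: 115 W × 2.7 h = 310 Wh = 0.3105 kWh
Total energy = 6.056 + 0.02313 + 34.93 + 0.2161 + 0.3105 = 41.54 kWh
Cost = 41.54 kWh × €0.269 = €11.17

€11.17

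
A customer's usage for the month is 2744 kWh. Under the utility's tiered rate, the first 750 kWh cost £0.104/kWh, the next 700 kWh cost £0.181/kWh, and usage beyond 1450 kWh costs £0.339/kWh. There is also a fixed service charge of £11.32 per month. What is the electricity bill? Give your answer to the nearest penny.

£654.69

First 750 kWh × £0.104 = £78.00
Next 700 kWh × £0.181 = £126.70
Remaining 1294 kWh × £0.339 = £438.67
Energy charge = £643.37; + service £11.32 = £654.69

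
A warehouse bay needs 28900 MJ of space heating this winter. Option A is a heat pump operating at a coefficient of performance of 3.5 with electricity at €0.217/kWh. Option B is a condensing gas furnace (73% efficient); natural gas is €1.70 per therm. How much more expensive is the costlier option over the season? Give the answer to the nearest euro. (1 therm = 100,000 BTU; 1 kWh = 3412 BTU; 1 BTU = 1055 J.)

€140

Heat load = 28900 MJ = 28,900,000,000 J / 1055 = 27,393,365 BTU
Gas: input = 27,393,365 / 0.73 = 37,525,157 BTU = 375.3 therm → 375.3 × €1.70 = €637.93
Heat pump: 27,393,365 BTU / 3412 = 8,029 kWh heat; / 3.5 = 2,294 kWh in → × €0.217 = €497.77
Difference = |€637.93 − €497.77| = €140.16 ≈ €140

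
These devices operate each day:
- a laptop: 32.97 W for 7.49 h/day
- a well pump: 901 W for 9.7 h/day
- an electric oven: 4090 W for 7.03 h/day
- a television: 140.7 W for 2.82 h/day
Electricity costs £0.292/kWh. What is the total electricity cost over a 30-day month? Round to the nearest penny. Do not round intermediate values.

laptop: 32.97 W × 7.49 h × 30 d = 7,408 Wh = 7.408 kWh
well pump: 901 W × 9.7 h × 30 d = 262,191 Wh = 262.2 kWh
electric oven: 4090 W × 7.03 h × 30 d = 862,581 Wh = 862.6 kWh
television: 140.7 W × 2.82 h × 30 d = 11,903 Wh = 11.9 kWh
Total energy = 7.408 + 262.2 + 862.6 + 11.9 = 1,144 kWh
Cost = 1,144 kWh × £0.292 = £334.07

£334.07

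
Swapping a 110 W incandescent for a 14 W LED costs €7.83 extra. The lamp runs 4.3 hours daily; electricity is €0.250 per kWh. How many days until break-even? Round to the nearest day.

76 days

Power saved = 110 − 14 = 96 W
Daily energy saved = 96 W × 4.3 h = 412.8 Wh = 0.4128 kWh
Daily savings = 0.4128 × €0.250 = €0.1032
Payback = €7.83 / €0.1032 per day = 75.87 days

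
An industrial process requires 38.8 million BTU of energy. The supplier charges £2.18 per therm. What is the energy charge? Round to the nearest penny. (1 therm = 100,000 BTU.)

£845.84

38.8 million BTU × (10 therm/million BTU) = 388 therm
Cost = 388 therm × £2.18/therm = £845.84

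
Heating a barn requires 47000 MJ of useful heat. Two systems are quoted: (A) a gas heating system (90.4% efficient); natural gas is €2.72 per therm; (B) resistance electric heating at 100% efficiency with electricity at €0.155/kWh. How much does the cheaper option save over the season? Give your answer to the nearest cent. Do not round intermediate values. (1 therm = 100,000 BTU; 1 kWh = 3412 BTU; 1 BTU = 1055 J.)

€683.37

Heat load = 47000 MJ = 47,000,000,000 J / 1055 = 44,549,763 BTU
Gas: input = 44,549,763 / 0.904 = 49,280,711 BTU = 492.8 therm → 492.8 × €2.72 = €1,340.44
Electric: 44,549,763 BTU / 3412 = 13,060 kWh → × €0.155 = €2,023.80
Difference = |€1,340.44 − €2,023.80| = €683.37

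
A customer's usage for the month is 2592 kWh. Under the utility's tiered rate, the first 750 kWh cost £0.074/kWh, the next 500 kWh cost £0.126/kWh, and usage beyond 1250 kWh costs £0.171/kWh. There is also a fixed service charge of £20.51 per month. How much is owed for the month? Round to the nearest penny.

£368.49

First 750 kWh × £0.074 = £55.50
Next 500 kWh × £0.126 = £63.00
Remaining 1342 kWh × £0.171 = £229.48
Energy charge = £347.98; + service £20.51 = £368.49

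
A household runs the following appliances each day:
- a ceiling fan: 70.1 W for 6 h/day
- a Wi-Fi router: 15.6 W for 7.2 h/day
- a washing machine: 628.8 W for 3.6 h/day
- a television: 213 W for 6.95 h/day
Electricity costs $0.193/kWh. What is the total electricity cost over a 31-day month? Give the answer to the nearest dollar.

ceiling fan: 70.1 W × 6 h × 31 d = 13,039 Wh = 13.04 kWh
Wi-Fi router: 15.6 W × 7.2 h × 31 d = 3,482 Wh = 3.482 kWh
washing machine: 628.8 W × 3.6 h × 31 d = 70,174 Wh = 70.17 kWh
television: 213 W × 6.95 h × 31 d = 45,891 Wh = 45.89 kWh
Total energy = 13.04 + 3.482 + 70.17 + 45.89 = 132.6 kWh
Cost = 132.6 kWh × $0.193 = $25.59 ≈ $26

$26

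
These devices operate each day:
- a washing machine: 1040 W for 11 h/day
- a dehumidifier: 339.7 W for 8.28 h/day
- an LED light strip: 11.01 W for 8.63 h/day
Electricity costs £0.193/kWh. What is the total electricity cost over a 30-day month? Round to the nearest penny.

washing machine: 1040 W × 11 h × 30 d = 343,200 Wh = 343.2 kWh
dehumidifier: 339.7 W × 8.28 h × 30 d = 84,381 Wh = 84.38 kWh
LED light strip: 11.01 W × 8.63 h × 30 d = 2,850 Wh = 2.85 kWh
Total energy = 343.2 + 84.38 + 2.85 = 430.4 kWh
Cost = 430.4 kWh × £0.193 = £83.07

£83.07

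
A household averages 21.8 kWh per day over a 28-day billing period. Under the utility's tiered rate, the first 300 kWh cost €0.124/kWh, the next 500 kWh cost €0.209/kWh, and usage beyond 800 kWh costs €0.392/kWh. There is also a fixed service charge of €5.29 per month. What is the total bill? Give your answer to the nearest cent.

Usage = 21.8 kWh/day × 28 days = 610.4 kWh
First 300 kWh × €0.124 = €37.20
Next 310.4 kWh × €0.209 = €64.87
Remaining tier: 0 kWh (not reached)
Energy charge = €102.07; + service €5.29 = €107.36

€107.36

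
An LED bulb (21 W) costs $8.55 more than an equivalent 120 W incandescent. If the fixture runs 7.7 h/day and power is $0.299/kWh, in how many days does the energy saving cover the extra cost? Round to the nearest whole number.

Power saved = 120 − 21 = 99 W
Daily energy saved = 99 W × 7.7 h = 762.3 Wh = 0.7623 kWh
Daily savings = 0.7623 × $0.299 = $0.2279
Payback = $8.55 / $0.2279 per day = 37.51 days

38 days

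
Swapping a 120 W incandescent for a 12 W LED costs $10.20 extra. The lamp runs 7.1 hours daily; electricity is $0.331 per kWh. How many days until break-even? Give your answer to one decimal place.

40.2 days

Power saved = 120 − 12 = 108 W
Daily energy saved = 108 W × 7.1 h = 766.8 Wh = 0.7668 kWh
Daily savings = 0.7668 × $0.331 = $0.2538
Payback = $10.20 / $0.2538 per day = 40.19 days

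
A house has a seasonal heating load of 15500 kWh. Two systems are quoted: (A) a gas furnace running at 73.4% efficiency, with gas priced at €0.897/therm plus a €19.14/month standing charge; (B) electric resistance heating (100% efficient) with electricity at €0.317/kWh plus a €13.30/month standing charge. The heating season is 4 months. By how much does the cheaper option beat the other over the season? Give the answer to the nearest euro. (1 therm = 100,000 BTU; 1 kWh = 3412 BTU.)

Heat load = 15500 kWh × 3412 = 52,886,000 BTU
Gas: input = 52,886,000 / 0.734 = 72,051,771 BTU = 720.5 therm → 720.5 × €0.897 = €646.30; + 4 × €19.14 standing = €722.86
Electric: 52,886,000 BTU / 3412 = 15,500 kWh → × €0.317 = €4,913.50; + 4 × €13.30 standing = €4,966.70
Difference = |€722.86 − €4,966.70| = €4,243.84 ≈ €4244

€4244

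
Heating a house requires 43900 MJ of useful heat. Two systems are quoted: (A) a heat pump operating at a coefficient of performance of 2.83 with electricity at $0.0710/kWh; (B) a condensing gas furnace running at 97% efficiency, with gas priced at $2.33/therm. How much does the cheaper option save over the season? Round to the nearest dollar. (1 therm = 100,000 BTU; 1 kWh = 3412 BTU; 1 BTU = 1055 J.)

Heat load = 43900 MJ = 43,900,000,000 J / 1055 = 41,611,374 BTU
Gas: input = 41,611,374 / 0.97 = 42,898,324 BTU = 429 therm → 429 × $2.33 = $999.53
Heat pump: 41,611,374 BTU / 3412 = 12,200 kWh heat; / 2.83 = 4,309 kWh in → × $0.0710 = $305.97
Difference = |$999.53 − $305.97| = $693.56 ≈ $694

$694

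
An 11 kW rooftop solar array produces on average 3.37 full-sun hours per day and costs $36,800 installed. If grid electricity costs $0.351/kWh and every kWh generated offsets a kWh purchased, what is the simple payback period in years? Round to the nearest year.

Daily generation = 11 kW × 3.37 h = 37.07 kWh
Annual generation = 37.07 × 365 = 13531 kWh
Annual savings = 13531 × $0.351 = $4,749.22
Payback = $36,800 / $4,749.22 = 7.75 years

8 years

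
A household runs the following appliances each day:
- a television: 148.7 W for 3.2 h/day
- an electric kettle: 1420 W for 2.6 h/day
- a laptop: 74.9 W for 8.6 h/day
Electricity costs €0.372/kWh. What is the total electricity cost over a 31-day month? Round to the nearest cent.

television: 148.7 W × 3.2 h × 31 d = 14,751 Wh = 14.75 kWh
electric kettle: 1420 W × 2.6 h × 31 d = 114,452 Wh = 114.5 kWh
laptop: 74.9 W × 8.6 h × 31 d = 19,968 Wh = 19.97 kWh
Total energy = 14.75 + 114.5 + 19.97 = 149.2 kWh
Cost = 149.2 kWh × €0.372 = €55.49

€55.49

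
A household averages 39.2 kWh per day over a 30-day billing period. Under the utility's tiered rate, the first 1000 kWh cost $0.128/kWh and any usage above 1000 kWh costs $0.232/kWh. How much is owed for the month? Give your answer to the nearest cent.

Usage = 39.2 kWh/day × 30 days = 1176 kWh
First 1000 kWh × $0.128 = $128.00
Remaining 176 kWh × $0.232 = $40.83
Total = $168.83

$168.83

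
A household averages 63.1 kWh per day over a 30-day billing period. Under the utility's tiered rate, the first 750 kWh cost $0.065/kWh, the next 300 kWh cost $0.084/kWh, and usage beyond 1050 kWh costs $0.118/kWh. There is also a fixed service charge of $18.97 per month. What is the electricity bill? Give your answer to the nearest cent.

$192.39

Usage = 63.1 kWh/day × 30 days = 1893 kWh
First 750 kWh × $0.065 = $48.75
Next 300 kWh × $0.084 = $25.20
Remaining 843 kWh × $0.118 = $99.47
Energy charge = $173.42; + service $18.97 = $192.39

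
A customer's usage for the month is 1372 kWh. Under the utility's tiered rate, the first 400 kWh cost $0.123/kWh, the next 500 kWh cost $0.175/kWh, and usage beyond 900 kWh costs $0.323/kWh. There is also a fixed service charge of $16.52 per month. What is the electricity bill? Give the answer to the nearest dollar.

First 400 kWh × $0.123 = $49.20
Next 500 kWh × $0.175 = $87.50
Remaining 472 kWh × $0.323 = $152.46
Energy charge = $289.16; + service $16.52 = $305.68 ≈ $306

$306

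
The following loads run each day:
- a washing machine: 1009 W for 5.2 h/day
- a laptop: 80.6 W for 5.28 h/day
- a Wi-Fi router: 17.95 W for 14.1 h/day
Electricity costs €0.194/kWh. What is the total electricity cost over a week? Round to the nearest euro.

washing machine: 1009 W × 5.2 h × 7 d = 36,728 Wh = 36.73 kWh
laptop: 80.6 W × 5.28 h × 7 d = 2,979 Wh = 2.979 kWh
Wi-Fi router: 17.95 W × 14.1 h × 7 d = 1,772 Wh = 1.772 kWh
Total energy = 36.73 + 2.979 + 1.772 = 41.48 kWh
Cost = 41.48 kWh × €0.194 = €8.05 ≈ €8

€8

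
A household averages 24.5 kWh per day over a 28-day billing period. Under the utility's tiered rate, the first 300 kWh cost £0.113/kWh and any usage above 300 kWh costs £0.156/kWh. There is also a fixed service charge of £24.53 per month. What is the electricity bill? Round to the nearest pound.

£119

Usage = 24.5 kWh/day × 28 days = 686 kWh
First 300 kWh × £0.113 = £33.90
Remaining 386 kWh × £0.156 = £60.22
Energy charge = £94.12; + service £24.53 = £118.65 ≈ £119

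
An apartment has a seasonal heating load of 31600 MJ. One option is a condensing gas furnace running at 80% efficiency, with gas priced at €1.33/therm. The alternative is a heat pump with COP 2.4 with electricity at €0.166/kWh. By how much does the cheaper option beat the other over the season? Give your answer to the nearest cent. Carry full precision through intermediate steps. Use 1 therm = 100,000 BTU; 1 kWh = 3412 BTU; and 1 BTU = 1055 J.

€109.22

Heat load = 31600 MJ = 31,600,000,000 J / 1055 = 29,952,607 BTU
Gas: input = 29,952,607 / 0.80 = 37,440,758 BTU = 374.4 therm → 374.4 × €1.33 = €497.96
Heat pump: 29,952,607 BTU / 3412 = 8,779 kWh heat; / 2.4 = 3,658 kWh in → × €0.166 = €607.19
Difference = |€497.96 − €607.19| = €109.22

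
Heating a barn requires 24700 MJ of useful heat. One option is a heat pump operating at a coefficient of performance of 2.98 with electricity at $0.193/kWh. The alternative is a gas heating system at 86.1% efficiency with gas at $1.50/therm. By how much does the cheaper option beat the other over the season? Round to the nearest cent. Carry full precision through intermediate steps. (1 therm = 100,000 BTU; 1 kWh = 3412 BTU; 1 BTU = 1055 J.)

$36.52

Heat load = 24700 MJ = 24,700,000,000 J / 1055 = 23,412,322 BTU
Gas: input = 23,412,322 / 0.861 = 27,192,012 BTU = 271.9 therm → 271.9 × $1.50 = $407.88
Heat pump: 23,412,322 BTU / 3412 = 6,862 kWh heat; / 2.98 = 2,303 kWh in → × $0.193 = $444.40
Difference = |$407.88 − $444.40| = $36.52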